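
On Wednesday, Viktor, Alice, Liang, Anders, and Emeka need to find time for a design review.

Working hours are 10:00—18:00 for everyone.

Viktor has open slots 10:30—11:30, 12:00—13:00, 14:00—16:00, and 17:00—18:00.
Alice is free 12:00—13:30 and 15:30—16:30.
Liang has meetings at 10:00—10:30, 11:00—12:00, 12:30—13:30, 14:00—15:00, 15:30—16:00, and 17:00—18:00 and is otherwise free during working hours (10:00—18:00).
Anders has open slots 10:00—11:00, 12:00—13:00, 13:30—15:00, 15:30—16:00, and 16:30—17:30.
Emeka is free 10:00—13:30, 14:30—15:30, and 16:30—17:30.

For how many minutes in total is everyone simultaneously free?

Liang free within 10:00–18:00: 10:30–11:00, 12:00–12:30, 13:30–14:00, 15:00–15:30, 16:00–17:00.
Viktor ∩ Alice: 12:00–13:00, 15:30–16:00.
Viktor ∩ Alice ∩ Liang: 12:00–12:30.
Viktor ∩ Alice ∩ Liang ∩ Anders: 12:00–12:30.
Viktor ∩ Alice ∩ Liang ∩ Anders ∩ Emeka: 12:00–12:30.
Total common minutes: 30.

30 minutes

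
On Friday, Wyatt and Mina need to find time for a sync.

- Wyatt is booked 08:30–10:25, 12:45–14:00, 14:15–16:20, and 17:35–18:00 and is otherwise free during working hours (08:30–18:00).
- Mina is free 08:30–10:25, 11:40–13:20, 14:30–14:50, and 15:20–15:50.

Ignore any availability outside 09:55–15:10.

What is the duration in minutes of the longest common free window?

Wyatt free within 08:30–18:00: 10:25–12:45, 14:00–14:15, 16:20–17:35.
Wyatt ∩ Mina: 11:40–12:45.
Restricted to 09:55–15:10: 11:40–12:45.
Single common window of 65 minutes.

65 minutes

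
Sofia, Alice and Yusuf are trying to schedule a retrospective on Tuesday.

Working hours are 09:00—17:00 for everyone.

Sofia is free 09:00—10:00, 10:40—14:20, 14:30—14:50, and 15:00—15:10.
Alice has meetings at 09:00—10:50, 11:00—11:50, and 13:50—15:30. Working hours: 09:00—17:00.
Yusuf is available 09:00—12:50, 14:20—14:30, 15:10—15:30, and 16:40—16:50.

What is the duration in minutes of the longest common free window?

Alice free within 09:00–17:00: 10:50–11:00, 11:50–13:50, 15:30–17:00.
Sofia ∩ Alice: 10:50–11:00, 11:50–13:50.
Sofia ∩ Alice ∩ Yusuf: 10:50–11:00, 11:50–12:50.
Common window lengths: 10, 60 min; longest is 60.

60 minutes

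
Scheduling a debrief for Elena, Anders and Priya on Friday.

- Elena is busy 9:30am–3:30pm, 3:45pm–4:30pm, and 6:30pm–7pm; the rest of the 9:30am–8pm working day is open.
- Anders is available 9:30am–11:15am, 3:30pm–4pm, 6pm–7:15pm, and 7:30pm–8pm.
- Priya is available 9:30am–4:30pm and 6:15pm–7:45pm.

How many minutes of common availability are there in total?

Elena free within 09:30–20:00: 15:30–15:45, 16:30–18:30, 19:00–20:00.
Elena ∩ Anders: 15:30–15:45, 18:00–18:30, 19:00–19:15, 19:30–20:00.
Elena ∩ Anders ∩ Priya: 15:30–15:45, 18:15–18:30, 19:00–19:15, 19:30–19:45.
Total common minutes: 15 + 15 + 15 + 15 = 60.

60 minutes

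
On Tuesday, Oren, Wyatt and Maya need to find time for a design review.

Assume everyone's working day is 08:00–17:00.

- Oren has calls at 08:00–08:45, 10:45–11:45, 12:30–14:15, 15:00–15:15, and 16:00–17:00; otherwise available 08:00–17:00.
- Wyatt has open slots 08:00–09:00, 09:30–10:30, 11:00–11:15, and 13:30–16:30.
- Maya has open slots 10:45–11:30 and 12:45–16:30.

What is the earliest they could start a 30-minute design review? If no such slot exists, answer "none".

14:15

Oren free within 08:00–17:00: 08:45–10:45, 11:45–12:30, 14:15–15:00, 15:15–16:00.
Oren ∩ Wyatt: 08:45–09:00, 09:30–10:30, 14:15–15:00, 15:15–16:00.
Oren ∩ Wyatt ∩ Maya: 14:15–15:00, 15:15–16:00.
Windows ≥ 30 min: 14:15–15:00, 15:15–16:00.
Earliest such window starts at 14:15.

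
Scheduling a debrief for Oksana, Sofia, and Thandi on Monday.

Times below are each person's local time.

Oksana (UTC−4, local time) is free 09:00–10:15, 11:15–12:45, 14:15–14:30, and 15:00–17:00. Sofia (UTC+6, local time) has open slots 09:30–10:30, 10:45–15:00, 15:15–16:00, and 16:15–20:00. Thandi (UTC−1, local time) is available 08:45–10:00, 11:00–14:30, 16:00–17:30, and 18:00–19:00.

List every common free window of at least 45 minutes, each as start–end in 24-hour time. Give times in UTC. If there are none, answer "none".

13:00–14:00

Oksana → UTC: 13:00–14:15, 15:15–16:45, 18:15–18:30, 19:00–21:00.
Sofia → UTC: 03:30–04:30, 04:45–09:00, 09:15–10:00, 10:15–14:00.
Thandi → UTC: 09:45–11:00, 12:00–15:30, 17:00–18:30, 19:00–20:00.
Oksana ∩ Sofia: 13:00–14:00.
Oksana ∩ Sofia ∩ Thandi: 13:00–14:00.
Windows ≥ 45 min: 13:00–14:00.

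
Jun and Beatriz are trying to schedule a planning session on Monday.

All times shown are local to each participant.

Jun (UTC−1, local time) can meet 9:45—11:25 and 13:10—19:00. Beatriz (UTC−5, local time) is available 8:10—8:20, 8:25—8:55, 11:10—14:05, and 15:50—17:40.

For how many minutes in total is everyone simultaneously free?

175 minutes

Jun → UTC: 10:45–12:25, 14:10–20:00.
Beatriz → UTC: 13:10–13:20, 13:25–13:55, 16:10–19:05, 20:50–22:40.
Jun ∩ Beatriz: 16:10–19:05.
Total common minutes: 175.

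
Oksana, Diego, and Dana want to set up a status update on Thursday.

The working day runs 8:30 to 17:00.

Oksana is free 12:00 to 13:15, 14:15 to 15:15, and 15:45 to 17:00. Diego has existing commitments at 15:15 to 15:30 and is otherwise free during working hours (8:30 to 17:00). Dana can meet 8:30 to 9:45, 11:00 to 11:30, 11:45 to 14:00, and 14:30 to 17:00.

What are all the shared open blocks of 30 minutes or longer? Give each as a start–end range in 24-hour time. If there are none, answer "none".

Diego free within 08:30–17:00: 08:30–15:15, 15:30–17:00.
Oksana ∩ Diego: 12:00–13:15, 14:15–15:15, 15:45–17:00.
Oksana ∩ Diego ∩ Dana: 12:00–13:15, 14:30–15:15, 15:45–17:00.
Windows ≥ 30 min: 12:00–13:15, 14:30–15:15, 15:45–17:00.

12:00–13:15, 14:30–15:15, 15:45–17:00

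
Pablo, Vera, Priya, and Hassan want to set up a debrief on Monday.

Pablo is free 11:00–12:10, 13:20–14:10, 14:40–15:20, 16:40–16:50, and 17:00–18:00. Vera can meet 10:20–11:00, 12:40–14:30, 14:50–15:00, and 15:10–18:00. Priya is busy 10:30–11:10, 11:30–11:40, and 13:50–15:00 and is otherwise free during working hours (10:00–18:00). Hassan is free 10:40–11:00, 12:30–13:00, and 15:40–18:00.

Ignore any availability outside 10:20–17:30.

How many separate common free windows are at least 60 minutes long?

0

Priya free within 10:00–18:00: 10:00–10:30, 11:10–11:30, 11:40–13:50, 15:00–18:00.
Pablo ∩ Vera: 13:20–14:10, 14:50–15:00, 15:10–15:20, 16:40–16:50, 17:00–18:00.
Pablo ∩ Vera ∩ Priya: 13:20–13:50, 15:10–15:20, 16:40–16:50, 17:00–18:00.
Pablo ∩ Vera ∩ Priya ∩ Hassan: 16:40–16:50, 17:00–18:00.
Restricted to 10:20–17:30: 16:40–16:50, 17:00–17:30.
Windows ≥ 60 min: (none).
That's 0 windows.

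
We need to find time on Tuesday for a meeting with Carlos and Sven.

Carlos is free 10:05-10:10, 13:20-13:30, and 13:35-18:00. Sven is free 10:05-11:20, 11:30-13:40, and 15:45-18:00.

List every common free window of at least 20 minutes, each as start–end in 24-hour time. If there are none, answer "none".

Carlos ∩ Sven: 10:05–10:10, 13:20–13:30, 13:35–13:40, 15:45–18:00.
Windows ≥ 20 min: 15:45–18:00.

15:45–18:00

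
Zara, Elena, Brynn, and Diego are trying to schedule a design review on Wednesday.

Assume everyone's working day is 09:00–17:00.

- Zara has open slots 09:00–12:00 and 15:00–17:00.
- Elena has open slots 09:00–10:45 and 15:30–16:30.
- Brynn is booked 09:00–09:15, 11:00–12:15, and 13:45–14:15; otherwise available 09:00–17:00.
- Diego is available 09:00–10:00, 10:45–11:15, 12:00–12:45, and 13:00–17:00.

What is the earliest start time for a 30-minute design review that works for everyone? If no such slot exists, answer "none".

Brynn free within 09:00–17:00: 09:15–11:00, 12:15–13:45, 14:15–17:00.
Zara ∩ Elena: 09:00–10:45, 15:30–16:30.
Zara ∩ Elena ∩ Brynn: 09:15–10:45, 15:30–16:30.
Zara ∩ Elena ∩ Brynn ∩ Diego: 09:15–10:00, 15:30–16:30.
Windows ≥ 30 min: 09:15–10:00, 15:30–16:30.
Earliest such window starts at 09:15.

09:15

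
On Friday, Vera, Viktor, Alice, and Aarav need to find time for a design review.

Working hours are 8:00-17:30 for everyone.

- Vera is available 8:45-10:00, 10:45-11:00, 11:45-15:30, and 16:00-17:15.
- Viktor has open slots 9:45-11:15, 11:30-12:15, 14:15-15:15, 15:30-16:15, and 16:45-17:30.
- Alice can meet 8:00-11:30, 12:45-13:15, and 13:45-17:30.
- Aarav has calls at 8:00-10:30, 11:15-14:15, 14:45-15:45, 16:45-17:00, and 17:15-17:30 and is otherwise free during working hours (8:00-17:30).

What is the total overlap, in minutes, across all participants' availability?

75 minutes

Aarav free within 08:00–17:30: 10:30–11:15, 14:15–14:45, 15:45–16:45, 17:00–17:15.
Vera ∩ Viktor: 09:45–10:00, 10:45–11:00, 11:45–12:15, 14:15–15:15, 16:00–16:15, 16:45–17:15.
Vera ∩ Viktor ∩ Alice: 09:45–10:00, 10:45–11:00, 14:15–15:15, 16:00–16:15, 16:45–17:15.
Vera ∩ Viktor ∩ Alice ∩ Aarav: 10:45–11:00, 14:15–14:45, 16:00–16:15, 17:00–17:15.
Total common minutes: 15 + 30 + 15 + 15 = 75.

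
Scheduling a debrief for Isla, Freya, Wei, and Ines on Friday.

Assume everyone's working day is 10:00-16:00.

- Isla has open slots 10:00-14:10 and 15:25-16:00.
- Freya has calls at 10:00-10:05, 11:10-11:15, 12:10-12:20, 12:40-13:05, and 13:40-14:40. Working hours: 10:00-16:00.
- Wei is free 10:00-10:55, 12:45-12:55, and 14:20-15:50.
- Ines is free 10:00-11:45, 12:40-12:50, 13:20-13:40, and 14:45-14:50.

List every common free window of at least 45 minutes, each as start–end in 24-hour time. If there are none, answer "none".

Freya free within 10:00–16:00: 10:05–11:10, 11:15–12:10, 12:20–12:40, 13:05–13:40, 14:40–16:00.
Isla ∩ Freya: 10:05–11:10, 11:15–12:10, 12:20–12:40, 13:05–13:40, 15:25–16:00.
Isla ∩ Freya ∩ Wei: 10:05–10:55, 15:25–15:50.
Isla ∩ Freya ∩ Wei ∩ Ines: 10:05–10:55.
Windows ≥ 45 min: 10:05–10:55.

10:05–10:55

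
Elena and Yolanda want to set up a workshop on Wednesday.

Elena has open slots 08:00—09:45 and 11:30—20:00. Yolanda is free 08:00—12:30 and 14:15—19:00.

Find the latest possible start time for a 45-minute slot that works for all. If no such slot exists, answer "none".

Elena ∩ Yolanda: 08:00–09:45, 11:30–12:30, 14:15–19:00.
Windows ≥ 45 min: 08:00–09:45, 11:30–12:30, 14:15–19:00.
Latest start in the last window 14:15–19:00 is 19:00 − 45 min = 18:15.

18:15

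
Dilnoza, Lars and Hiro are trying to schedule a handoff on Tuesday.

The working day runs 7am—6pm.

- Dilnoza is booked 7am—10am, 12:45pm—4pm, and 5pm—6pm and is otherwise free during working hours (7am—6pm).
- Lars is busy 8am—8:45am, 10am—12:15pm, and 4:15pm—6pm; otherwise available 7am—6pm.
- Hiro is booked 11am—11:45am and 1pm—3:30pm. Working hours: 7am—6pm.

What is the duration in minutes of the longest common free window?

30 minutes

Dilnoza free within 07:00–18:00: 10:00–12:45, 16:00–17:00.
Lars free within 07:00–18:00: 07:00–08:00, 08:45–10:00, 12:15–16:15.
Hiro free within 07:00–18:00: 07:00–11:00, 11:45–13:00, 15:30–18:00.
Dilnoza ∩ Lars: 12:15–12:45, 16:00–16:15.
Dilnoza ∩ Lars ∩ Hiro: 12:15–12:45, 16:00–16:15.
Common window lengths: 30, 15 min; longest is 30.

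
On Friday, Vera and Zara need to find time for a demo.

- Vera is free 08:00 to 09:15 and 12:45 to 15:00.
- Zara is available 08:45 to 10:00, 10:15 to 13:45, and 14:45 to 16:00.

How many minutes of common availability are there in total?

Vera ∩ Zara: 08:45–09:15, 12:45–13:45, 14:45–15:00.
Total common minutes: 30 + 60 + 15 = 105.

105 minutes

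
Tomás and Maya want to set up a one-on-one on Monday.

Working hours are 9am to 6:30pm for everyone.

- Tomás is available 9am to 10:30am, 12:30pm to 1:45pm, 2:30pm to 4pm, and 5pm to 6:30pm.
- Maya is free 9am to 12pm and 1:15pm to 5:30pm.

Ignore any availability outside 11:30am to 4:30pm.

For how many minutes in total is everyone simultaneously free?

120 minutes

Tomás ∩ Maya: 09:00–10:30, 13:15–13:45, 14:30–16:00, 17:00–17:30.
Restricted to 11:30–16:30: 13:15–13:45, 14:30–16:00.
Total common minutes: 30 + 90 = 120.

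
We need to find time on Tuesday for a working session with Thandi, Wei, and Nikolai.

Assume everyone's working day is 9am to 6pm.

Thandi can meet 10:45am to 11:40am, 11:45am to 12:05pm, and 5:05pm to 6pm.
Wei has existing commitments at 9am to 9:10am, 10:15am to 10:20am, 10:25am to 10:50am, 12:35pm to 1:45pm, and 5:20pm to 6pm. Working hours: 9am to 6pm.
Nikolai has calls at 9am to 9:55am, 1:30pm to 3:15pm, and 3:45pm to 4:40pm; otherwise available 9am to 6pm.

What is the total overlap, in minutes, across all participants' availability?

85 minutes

Wei free within 09:00–18:00: 09:10–10:15, 10:20–10:25, 10:50–12:35, 13:45–17:20.
Nikolai free within 09:00–18:00: 09:55–13:30, 15:15–15:45, 16:40–18:00.
Thandi ∩ Wei: 10:50–11:40, 11:45–12:05, 17:05–17:20.
Thandi ∩ Wei ∩ Nikolai: 10:50–11:40, 11:45–12:05, 17:05–17:20.
Total common minutes: 50 + 20 + 15 = 85.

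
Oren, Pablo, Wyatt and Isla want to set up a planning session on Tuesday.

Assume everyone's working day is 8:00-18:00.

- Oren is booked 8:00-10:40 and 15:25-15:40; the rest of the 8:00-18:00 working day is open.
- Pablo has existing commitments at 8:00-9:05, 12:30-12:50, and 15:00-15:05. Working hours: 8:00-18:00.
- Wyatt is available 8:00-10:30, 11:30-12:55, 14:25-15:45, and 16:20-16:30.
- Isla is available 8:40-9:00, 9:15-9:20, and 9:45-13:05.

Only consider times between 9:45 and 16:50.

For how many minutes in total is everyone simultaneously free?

65 minutes

Oren free within 08:00–18:00: 10:40–15:25, 15:40–18:00.
Pablo free within 08:00–18:00: 09:05–12:30, 12:50–15:00, 15:05–18:00.
Oren ∩ Pablo: 10:40–12:30, 12:50–15:00, 15:05–15:25, 15:40–18:00.
Oren ∩ Pablo ∩ Wyatt: 11:30–12:30, 12:50–12:55, 14:25–15:00, 15:05–15:25, 15:40–15:45, 16:20–16:30.
Oren ∩ Pablo ∩ Wyatt ∩ Isla: 11:30–12:30, 12:50–12:55.
Restricted to 09:45–16:50: 11:30–12:30, 12:50–12:55.
Total common minutes: 60 + 5 = 65.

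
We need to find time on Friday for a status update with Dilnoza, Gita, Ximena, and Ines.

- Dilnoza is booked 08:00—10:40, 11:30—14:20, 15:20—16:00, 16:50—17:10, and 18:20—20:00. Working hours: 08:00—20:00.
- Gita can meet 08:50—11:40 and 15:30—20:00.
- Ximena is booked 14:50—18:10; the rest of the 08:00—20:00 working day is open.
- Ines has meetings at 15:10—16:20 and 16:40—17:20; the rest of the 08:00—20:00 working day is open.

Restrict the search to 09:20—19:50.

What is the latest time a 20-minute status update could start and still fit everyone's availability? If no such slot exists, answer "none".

11:10

Dilnoza free within 08:00–20:00: 10:40–11:30, 14:20–15:20, 16:00–16:50, 17:10–18:20.
Ximena free within 08:00–20:00: 08:00–14:50, 18:10–20:00.
Ines free within 08:00–20:00: 08:00–15:10, 16:20–16:40, 17:20–20:00.
Dilnoza ∩ Gita: 10:40–11:30, 16:00–16:50, 17:10–18:20.
Dilnoza ∩ Gita ∩ Ximena: 10:40–11:30, 18:10–18:20.
Dilnoza ∩ Gita ∩ Ximena ∩ Ines: 10:40–11:30, 18:10–18:20.
Restricted to 09:20–19:50: 10:40–11:30, 18:10–18:20.
Windows ≥ 20 min: 10:40–11:30.
Latest start in the last window 10:40–11:30 is 11:30 − 20 min = 11:10.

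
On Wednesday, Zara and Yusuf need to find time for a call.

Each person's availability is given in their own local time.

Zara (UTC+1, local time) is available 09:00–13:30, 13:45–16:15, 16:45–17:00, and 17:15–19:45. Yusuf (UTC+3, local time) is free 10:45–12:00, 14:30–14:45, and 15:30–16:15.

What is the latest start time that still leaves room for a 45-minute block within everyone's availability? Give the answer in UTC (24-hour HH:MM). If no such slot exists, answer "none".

08:15

Zara → UTC: 08:00–12:30, 12:45–15:15, 15:45–16:00, 16:15–18:45.
Yusuf → UTC: 07:45–09:00, 11:30–11:45, 12:30–13:15.
Zara ∩ Yusuf: 08:00–09:00, 11:30–11:45, 12:45–13:15.
Windows ≥ 45 min: 08:00–09:00.
Latest start in the last window 08:00–09:00 is 09:00 − 45 min = 08:15.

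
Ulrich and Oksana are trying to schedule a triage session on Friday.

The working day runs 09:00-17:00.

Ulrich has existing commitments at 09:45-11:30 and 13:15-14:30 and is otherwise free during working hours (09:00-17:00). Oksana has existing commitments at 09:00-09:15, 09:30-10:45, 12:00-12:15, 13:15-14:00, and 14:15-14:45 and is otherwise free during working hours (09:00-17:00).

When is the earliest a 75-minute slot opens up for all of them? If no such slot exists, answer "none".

Ulrich free within 09:00–17:00: 09:00–09:45, 11:30–13:15, 14:30–17:00.
Oksana free within 09:00–17:00: 09:15–09:30, 10:45–12:00, 12:15–13:15, 14:00–14:15, 14:45–17:00.
Ulrich ∩ Oksana: 09:15–09:30, 11:30–12:00, 12:15–13:15, 14:45–17:00.
Windows ≥ 75 min: 14:45–17:00.
Earliest such window starts at 14:45.

14:45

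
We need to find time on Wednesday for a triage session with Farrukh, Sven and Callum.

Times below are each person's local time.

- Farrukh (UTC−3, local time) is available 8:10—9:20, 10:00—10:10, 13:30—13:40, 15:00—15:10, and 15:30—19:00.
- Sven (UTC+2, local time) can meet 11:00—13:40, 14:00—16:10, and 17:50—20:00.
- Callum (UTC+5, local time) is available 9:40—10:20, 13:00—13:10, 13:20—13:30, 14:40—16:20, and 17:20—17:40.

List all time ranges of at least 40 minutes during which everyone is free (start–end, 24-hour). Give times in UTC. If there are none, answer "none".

none

Farrukh → UTC: 11:10–12:20, 13:00–13:10, 16:30–16:40, 18:00–18:10, 18:30–22:00.
Sven → UTC: 09:00–11:40, 12:00–14:10, 15:50–18:00.
Callum → UTC: 04:40–05:20, 08:00–08:10, 08:20–08:30, 09:40–11:20, 12:20–12:40.
Farrukh ∩ Sven: 11:10–11:40, 12:00–12:20, 13:00–13:10, 16:30–16:40.
Farrukh ∩ Sven ∩ Callum: 11:10–11:20.
Windows ≥ 40 min: (none).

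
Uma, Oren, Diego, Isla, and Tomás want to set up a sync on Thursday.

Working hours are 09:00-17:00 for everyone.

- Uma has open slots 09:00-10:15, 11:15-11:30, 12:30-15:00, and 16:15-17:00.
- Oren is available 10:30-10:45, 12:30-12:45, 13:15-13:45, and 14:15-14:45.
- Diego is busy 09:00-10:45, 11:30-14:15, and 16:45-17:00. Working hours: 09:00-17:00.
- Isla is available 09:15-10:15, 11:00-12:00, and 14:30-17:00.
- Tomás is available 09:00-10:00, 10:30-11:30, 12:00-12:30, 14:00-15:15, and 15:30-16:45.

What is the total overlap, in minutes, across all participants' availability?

15 minutes

Diego free within 09:00–17:00: 10:45–11:30, 14:15–16:45.
Uma ∩ Oren: 12:30–12:45, 13:15–13:45, 14:15–14:45.
Uma ∩ Oren ∩ Diego: 14:15–14:45.
Uma ∩ Oren ∩ Diego ∩ Isla: 14:30–14:45.
Uma ∩ Oren ∩ Diego ∩ Isla ∩ Tomás: 14:30–14:45.
Total common minutes: 15.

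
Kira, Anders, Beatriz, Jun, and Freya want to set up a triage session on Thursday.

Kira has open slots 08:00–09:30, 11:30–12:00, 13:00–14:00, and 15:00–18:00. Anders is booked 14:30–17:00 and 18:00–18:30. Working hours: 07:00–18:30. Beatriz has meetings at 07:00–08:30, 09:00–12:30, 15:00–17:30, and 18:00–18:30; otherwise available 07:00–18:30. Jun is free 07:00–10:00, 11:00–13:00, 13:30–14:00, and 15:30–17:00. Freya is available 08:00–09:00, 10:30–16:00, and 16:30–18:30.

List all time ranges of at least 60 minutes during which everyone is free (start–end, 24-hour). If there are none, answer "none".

none

Anders free within 07:00–18:30: 07:00–14:30, 17:00–18:00.
Beatriz free within 07:00–18:30: 08:30–09:00, 12:30–15:00, 17:30–18:00.
Kira ∩ Anders: 08:00–09:30, 11:30–12:00, 13:00–14:00, 17:00–18:00.
Kira ∩ Anders ∩ Beatriz: 08:30–09:00, 13:00–14:00, 17:30–18:00.
Kira ∩ Anders ∩ Beatriz ∩ Jun: 08:30–09:00, 13:30–14:00.
Kira ∩ Anders ∩ Beatriz ∩ Jun ∩ Freya: 08:30–09:00, 13:30–14:00.
Windows ≥ 60 min: (none).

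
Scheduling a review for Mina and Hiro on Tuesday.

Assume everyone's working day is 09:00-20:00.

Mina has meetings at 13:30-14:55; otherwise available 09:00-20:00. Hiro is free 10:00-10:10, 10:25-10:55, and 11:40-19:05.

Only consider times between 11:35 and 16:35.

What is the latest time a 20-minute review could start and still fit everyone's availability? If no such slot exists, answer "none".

16:15

Mina free within 09:00–20:00: 09:00–13:30, 14:55–20:00.
Mina ∩ Hiro: 10:00–10:10, 10:25–10:55, 11:40–13:30, 14:55–19:05.
Restricted to 11:35–16:35: 11:40–13:30, 14:55–16:35.
Windows ≥ 20 min: 11:40–13:30, 14:55–16:35.
Latest start in the last window 14:55–16:35 is 16:35 − 20 min = 16:15.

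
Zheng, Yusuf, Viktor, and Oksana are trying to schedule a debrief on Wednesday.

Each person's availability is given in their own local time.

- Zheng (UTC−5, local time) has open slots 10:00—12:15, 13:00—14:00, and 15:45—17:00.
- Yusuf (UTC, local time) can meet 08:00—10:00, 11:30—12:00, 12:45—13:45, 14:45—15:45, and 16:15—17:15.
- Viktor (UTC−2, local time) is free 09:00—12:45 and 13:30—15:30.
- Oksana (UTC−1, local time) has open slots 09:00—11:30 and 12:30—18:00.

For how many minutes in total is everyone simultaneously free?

75 minutes

Zheng → UTC: 15:00–17:15, 18:00–19:00, 20:45–22:00.
Yusuf → UTC: 08:00–10:00, 11:30–12:00, 12:45–13:45, 14:45–15:45, 16:15–17:15.
Viktor → UTC: 11:00–14:45, 15:30–17:30.
Oksana → UTC: 10:00–12:30, 13:30–19:00.
Zheng ∩ Yusuf: 15:00–15:45, 16:15–17:15.
Zheng ∩ Yusuf ∩ Viktor: 15:30–15:45, 16:15–17:15.
Zheng ∩ Yusuf ∩ Viktor ∩ Oksana: 15:30–15:45, 16:15–17:15.
Total common minutes: 15 + 60 = 75.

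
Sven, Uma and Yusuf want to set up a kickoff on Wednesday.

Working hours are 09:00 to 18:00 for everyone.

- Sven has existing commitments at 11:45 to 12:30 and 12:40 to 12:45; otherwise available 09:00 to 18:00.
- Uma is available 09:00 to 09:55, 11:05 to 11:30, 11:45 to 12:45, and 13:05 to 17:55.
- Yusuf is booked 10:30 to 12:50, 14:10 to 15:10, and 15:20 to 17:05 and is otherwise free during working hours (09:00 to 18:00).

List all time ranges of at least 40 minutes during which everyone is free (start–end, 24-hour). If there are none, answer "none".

Sven free within 09:00–18:00: 09:00–11:45, 12:30–12:40, 12:45–18:00.
Yusuf free within 09:00–18:00: 09:00–10:30, 12:50–14:10, 15:10–15:20, 17:05–18:00.
Sven ∩ Uma: 09:00–09:55, 11:05–11:30, 12:30–12:40, 13:05–17:55.
Sven ∩ Uma ∩ Yusuf: 09:00–09:55, 13:05–14:10, 15:10–15:20, 17:05–17:55.
Windows ≥ 40 min: 09:00–09:55, 13:05–14:10, 17:05–17:55.

09:00–09:55, 13:05–14:10, 17:05–17:55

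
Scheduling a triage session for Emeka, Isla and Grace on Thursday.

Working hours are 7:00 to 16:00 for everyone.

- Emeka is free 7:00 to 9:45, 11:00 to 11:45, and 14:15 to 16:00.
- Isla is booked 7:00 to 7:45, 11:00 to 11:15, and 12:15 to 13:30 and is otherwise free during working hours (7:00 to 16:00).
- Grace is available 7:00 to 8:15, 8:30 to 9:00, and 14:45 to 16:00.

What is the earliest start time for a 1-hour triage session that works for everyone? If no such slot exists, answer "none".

Isla free within 07:00–16:00: 07:45–11:00, 11:15–12:15, 13:30–16:00.
Emeka ∩ Isla: 07:45–09:45, 11:15–11:45, 14:15–16:00.
Emeka ∩ Isla ∩ Grace: 07:45–08:15, 08:30–09:00, 14:45–16:00.
Windows ≥ 60 min: 14:45–16:00.
Earliest such window starts at 14:45.

14:45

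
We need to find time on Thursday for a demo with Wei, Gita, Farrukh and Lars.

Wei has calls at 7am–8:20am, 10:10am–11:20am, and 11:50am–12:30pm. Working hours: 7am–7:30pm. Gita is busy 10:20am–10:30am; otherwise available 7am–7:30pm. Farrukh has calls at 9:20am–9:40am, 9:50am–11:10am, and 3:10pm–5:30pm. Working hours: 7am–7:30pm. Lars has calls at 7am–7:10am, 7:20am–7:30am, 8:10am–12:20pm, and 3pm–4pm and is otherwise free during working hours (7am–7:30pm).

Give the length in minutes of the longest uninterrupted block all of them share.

150 minutes

Wei free within 07:00–19:30: 08:20–10:10, 11:20–11:50, 12:30–19:30.
Gita free within 07:00–19:30: 07:00–10:20, 10:30–19:30.
Farrukh free within 07:00–19:30: 07:00–09:20, 09:40–09:50, 11:10–15:10, 17:30–19:30.
Lars free within 07:00–19:30: 07:10–07:20, 07:30–08:10, 12:20–15:00, 16:00–19:30.
Wei ∩ Gita: 08:20–10:10, 11:20–11:50, 12:30–19:30.
Wei ∩ Gita ∩ Farrukh: 08:20–09:20, 09:40–09:50, 11:20–11:50, 12:30–15:10, 17:30–19:30.
Wei ∩ Gita ∩ Farrukh ∩ Lars: 12:30–15:00, 17:30–19:30.
Common window lengths: 150, 120 min; longest is 150.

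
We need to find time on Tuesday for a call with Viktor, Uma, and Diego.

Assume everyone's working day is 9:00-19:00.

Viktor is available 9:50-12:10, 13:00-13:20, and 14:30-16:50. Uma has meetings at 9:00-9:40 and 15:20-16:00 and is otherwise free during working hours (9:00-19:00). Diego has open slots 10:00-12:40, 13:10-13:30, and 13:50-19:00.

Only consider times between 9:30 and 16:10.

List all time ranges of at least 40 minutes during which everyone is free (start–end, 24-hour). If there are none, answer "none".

Uma free within 09:00–19:00: 09:40–15:20, 16:00–19:00.
Viktor ∩ Uma: 09:50–12:10, 13:00–13:20, 14:30–15:20, 16:00–16:50.
Viktor ∩ Uma ∩ Diego: 10:00–12:10, 13:10–13:20, 14:30–15:20, 16:00–16:50.
Restricted to 09:30–16:10: 10:00–12:10, 13:10–13:20, 14:30–15:20, 16:00–16:10.
Windows ≥ 40 min: 10:00–12:10, 14:30–15:20.

10:00–12:10, 14:30–15:20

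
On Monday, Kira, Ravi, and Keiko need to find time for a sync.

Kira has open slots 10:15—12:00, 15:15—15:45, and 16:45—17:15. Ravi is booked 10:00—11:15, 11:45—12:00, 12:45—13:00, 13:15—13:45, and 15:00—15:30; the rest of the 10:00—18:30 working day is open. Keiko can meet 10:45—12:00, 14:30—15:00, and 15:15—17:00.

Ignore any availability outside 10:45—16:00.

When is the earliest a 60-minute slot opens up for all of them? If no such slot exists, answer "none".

none

Ravi free within 10:00–18:30: 11:15–11:45, 12:00–12:45, 13:00–13:15, 13:45–15:00, 15:30–18:30.
Kira ∩ Ravi: 11:15–11:45, 15:30–15:45, 16:45–17:15.
Kira ∩ Ravi ∩ Keiko: 11:15–11:45, 15:30–15:45, 16:45–17:00.
Restricted to 10:45–16:00: 11:15–11:45, 15:30–15:45.
Windows ≥ 60 min: (none).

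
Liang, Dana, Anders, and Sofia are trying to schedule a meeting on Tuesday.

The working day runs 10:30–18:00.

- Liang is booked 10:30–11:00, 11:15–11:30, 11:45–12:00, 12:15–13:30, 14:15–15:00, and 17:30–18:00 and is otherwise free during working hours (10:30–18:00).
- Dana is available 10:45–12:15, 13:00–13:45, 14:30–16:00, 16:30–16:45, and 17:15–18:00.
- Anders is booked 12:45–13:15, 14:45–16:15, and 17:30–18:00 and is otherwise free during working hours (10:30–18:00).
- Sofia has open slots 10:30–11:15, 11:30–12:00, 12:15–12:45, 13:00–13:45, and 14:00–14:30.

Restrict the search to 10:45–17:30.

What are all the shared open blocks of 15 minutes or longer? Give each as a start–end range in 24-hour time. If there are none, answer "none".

11:00–11:15, 11:30–11:45, 13:30–13:45

Liang free within 10:30–18:00: 11:00–11:15, 11:30–11:45, 12:00–12:15, 13:30–14:15, 15:00–17:30.
Anders free within 10:30–18:00: 10:30–12:45, 13:15–14:45, 16:15–17:30.
Liang ∩ Dana: 11:00–11:15, 11:30–11:45, 12:00–12:15, 13:30–13:45, 15:00–16:00, 16:30–16:45, 17:15–17:30.
Liang ∩ Dana ∩ Anders: 11:00–11:15, 11:30–11:45, 12:00–12:15, 13:30–13:45, 16:30–16:45, 17:15–17:30.
Liang ∩ Dana ∩ Anders ∩ Sofia: 11:00–11:15, 11:30–11:45, 13:30–13:45.
Restricted to 10:45–17:30: 11:00–11:15, 11:30–11:45, 13:30–13:45.
Windows ≥ 15 min: 11:00–11:15, 11:30–11:45, 13:30–13:45.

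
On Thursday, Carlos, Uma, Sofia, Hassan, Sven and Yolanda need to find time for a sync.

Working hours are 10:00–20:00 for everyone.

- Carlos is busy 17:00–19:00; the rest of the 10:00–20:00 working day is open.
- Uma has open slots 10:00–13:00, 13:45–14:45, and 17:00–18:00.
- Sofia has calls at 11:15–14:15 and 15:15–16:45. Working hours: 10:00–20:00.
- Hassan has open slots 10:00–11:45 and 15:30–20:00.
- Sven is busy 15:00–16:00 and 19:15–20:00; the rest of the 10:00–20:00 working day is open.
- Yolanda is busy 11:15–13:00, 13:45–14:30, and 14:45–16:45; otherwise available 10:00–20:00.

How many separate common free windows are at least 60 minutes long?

1

Carlos free within 10:00–20:00: 10:00–17:00, 19:00–20:00.
Sofia free within 10:00–20:00: 10:00–11:15, 14:15–15:15, 16:45–20:00.
Sven free within 10:00–20:00: 10:00–15:00, 16:00–19:15.
Yolanda free within 10:00–20:00: 10:00–11:15, 13:00–13:45, 14:30–14:45, 16:45–20:00.
Carlos ∩ Uma: 10:00–13:00, 13:45–14:45.
Carlos ∩ Uma ∩ Sofia: 10:00–11:15, 14:15–14:45.
Carlos ∩ Uma ∩ Sofia ∩ Hassan: 10:00–11:15.
Carlos ∩ Uma ∩ Sofia ∩ Hassan ∩ Sven: 10:00–11:15.
Carlos ∩ Uma ∩ Sofia ∩ Hassan ∩ Sven ∩ Yolanda: 10:00–11:15.
Windows ≥ 60 min: 10:00–11:15.
That's 1 window.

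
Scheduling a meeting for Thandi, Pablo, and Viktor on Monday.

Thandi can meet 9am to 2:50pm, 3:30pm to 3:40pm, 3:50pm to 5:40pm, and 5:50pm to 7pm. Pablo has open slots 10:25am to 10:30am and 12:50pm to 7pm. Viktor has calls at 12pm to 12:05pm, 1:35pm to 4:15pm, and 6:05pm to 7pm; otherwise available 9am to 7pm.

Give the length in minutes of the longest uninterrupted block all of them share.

Viktor free within 09:00–19:00: 09:00–12:00, 12:05–13:35, 16:15–18:05.
Thandi ∩ Pablo: 10:25–10:30, 12:50–14:50, 15:30–15:40, 15:50–17:40, 17:50–19:00.
Thandi ∩ Pablo ∩ Viktor: 10:25–10:30, 12:50–13:35, 16:15–17:40, 17:50–18:05.
Common window lengths: 5, 45, 85, 15 min; longest is 85.

85 minutes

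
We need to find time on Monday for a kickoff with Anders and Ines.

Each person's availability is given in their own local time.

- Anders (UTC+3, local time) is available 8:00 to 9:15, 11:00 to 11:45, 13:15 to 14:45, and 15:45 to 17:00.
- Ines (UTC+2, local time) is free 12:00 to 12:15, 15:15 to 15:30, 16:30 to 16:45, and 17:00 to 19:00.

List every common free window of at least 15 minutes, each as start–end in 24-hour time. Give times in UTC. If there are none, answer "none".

Anders → UTC: 05:00–06:15, 08:00–08:45, 10:15–11:45, 12:45–14:00.
Ines → UTC: 10:00–10:15, 13:15–13:30, 14:30–14:45, 15:00–17:00.
Anders ∩ Ines: 13:15–13:30.
Windows ≥ 15 min: 13:15–13:30.

13:15–13:30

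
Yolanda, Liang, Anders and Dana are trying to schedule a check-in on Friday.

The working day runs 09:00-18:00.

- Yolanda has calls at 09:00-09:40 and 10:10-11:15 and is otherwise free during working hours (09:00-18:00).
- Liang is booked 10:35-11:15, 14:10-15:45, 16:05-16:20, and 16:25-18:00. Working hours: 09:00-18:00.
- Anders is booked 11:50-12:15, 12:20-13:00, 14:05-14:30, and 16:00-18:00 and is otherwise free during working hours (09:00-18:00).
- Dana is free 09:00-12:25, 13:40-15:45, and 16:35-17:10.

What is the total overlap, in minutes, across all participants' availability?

95 minutes

Yolanda free within 09:00–18:00: 09:40–10:10, 11:15–18:00.
Liang free within 09:00–18:00: 09:00–10:35, 11:15–14:10, 15:45–16:05, 16:20–16:25.
Anders free within 09:00–18:00: 09:00–11:50, 12:15–12:20, 13:00–14:05, 14:30–16:00.
Yolanda ∩ Liang: 09:40–10:10, 11:15–14:10, 15:45–16:05, 16:20–16:25.
Yolanda ∩ Liang ∩ Anders: 09:40–10:10, 11:15–11:50, 12:15–12:20, 13:00–14:05, 15:45–16:00.
Yolanda ∩ Liang ∩ Anders ∩ Dana: 09:40–10:10, 11:15–11:50, 12:15–12:20, 13:40–14:05.
Total common minutes: 30 + 35 + 5 + 25 = 95.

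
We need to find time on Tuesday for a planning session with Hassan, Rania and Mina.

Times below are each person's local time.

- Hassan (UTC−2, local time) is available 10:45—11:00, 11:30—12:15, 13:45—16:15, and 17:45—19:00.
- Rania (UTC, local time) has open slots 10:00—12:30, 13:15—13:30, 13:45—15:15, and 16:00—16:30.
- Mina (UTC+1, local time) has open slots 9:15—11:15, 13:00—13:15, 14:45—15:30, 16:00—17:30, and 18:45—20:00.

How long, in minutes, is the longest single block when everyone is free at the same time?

Hassan → UTC: 12:45–13:00, 13:30–14:15, 15:45–18:15, 19:45–21:00.
Rania → UTC: 10:00–12:30, 13:15–13:30, 13:45–15:15, 16:00–16:30.
Mina → UTC: 08:15–10:15, 12:00–12:15, 13:45–14:30, 15:00–16:30, 17:45–19:00.
Hassan ∩ Rania: 13:45–14:15, 16:00–16:30.
Hassan ∩ Rania ∩ Mina: 13:45–14:15, 16:00–16:30.
Common window lengths: 30, 30 min; longest is 30.

30 minutes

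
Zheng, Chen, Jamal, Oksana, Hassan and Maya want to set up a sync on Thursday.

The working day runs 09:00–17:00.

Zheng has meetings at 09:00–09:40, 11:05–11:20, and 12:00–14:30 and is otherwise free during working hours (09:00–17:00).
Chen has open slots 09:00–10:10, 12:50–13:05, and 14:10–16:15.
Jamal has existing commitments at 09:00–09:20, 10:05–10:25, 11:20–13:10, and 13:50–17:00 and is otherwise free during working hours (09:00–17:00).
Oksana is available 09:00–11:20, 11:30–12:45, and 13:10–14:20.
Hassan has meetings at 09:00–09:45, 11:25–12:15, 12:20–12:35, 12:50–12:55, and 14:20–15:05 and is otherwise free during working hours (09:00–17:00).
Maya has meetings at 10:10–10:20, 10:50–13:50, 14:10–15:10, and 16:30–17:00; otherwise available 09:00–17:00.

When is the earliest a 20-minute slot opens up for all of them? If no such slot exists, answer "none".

09:45

Zheng free within 09:00–17:00: 09:40–11:05, 11:20–12:00, 14:30–17:00.
Jamal free within 09:00–17:00: 09:20–10:05, 10:25–11:20, 13:10–13:50.
Hassan free within 09:00–17:00: 09:45–11:25, 12:15–12:20, 12:35–12:50, 12:55–14:20, 15:05–17:00.
Maya free within 09:00–17:00: 09:00–10:10, 10:20–10:50, 13:50–14:10, 15:10–16:30.
Zheng ∩ Chen: 09:40–10:10, 14:30–16:15.
Zheng ∩ Chen ∩ Jamal: 09:40–10:05.
Zheng ∩ Chen ∩ Jamal ∩ Oksana: 09:40–10:05.
Zheng ∩ Chen ∩ Jamal ∩ Oksana ∩ Hassan: 09:45–10:05.
Zheng ∩ Chen ∩ Jamal ∩ Oksana ∩ Hassan ∩ Maya: 09:45–10:05.
Windows ≥ 20 min: 09:45–10:05.
Earliest such window starts at 09:45.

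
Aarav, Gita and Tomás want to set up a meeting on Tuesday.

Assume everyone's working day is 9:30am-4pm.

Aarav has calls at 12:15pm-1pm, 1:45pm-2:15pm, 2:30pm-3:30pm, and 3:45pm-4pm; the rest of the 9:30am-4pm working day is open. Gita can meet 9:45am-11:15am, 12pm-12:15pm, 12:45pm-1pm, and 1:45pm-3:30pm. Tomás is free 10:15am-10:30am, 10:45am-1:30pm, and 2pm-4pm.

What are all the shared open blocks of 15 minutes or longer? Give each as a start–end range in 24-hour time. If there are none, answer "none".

Aarav free within 09:30–16:00: 09:30–12:15, 13:00–13:45, 14:15–14:30, 15:30–15:45.
Aarav ∩ Gita: 09:45–11:15, 12:00–12:15, 14:15–14:30.
Aarav ∩ Gita ∩ Tomás: 10:15–10:30, 10:45–11:15, 12:00–12:15, 14:15–14:30.
Windows ≥ 15 min: 10:15–10:30, 10:45–11:15, 12:00–12:15, 14:15–14:30.

10:15–10:30, 10:45–11:15, 12:00–12:15, 14:15–14:30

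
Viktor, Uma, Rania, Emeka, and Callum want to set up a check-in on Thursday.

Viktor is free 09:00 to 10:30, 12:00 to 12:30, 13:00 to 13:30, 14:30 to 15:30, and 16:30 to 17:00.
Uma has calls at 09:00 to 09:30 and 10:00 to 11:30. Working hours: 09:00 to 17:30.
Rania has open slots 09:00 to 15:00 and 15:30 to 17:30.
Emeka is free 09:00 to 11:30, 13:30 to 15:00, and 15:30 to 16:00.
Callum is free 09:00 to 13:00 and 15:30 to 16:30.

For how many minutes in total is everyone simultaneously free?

30 minutes

Uma free within 09:00–17:30: 09:30–10:00, 11:30–17:30.
Viktor ∩ Uma: 09:30–10:00, 12:00–12:30, 13:00–13:30, 14:30–15:30, 16:30–17:00.
Viktor ∩ Uma ∩ Rania: 09:30–10:00, 12:00–12:30, 13:00–13:30, 14:30–15:00, 16:30–17:00.
Viktor ∩ Uma ∩ Rania ∩ Emeka: 09:30–10:00, 14:30–15:00.
Viktor ∩ Uma ∩ Rania ∩ Emeka ∩ Callum: 09:30–10:00.
Total common minutes: 30.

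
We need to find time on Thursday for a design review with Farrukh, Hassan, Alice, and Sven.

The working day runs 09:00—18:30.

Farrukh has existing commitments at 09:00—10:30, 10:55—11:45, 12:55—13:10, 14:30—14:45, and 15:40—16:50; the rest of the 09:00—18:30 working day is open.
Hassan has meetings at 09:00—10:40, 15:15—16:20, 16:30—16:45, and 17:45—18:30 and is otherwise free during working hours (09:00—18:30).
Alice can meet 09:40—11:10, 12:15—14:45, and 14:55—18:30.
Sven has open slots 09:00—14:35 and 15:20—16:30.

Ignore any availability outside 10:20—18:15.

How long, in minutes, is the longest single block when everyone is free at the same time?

Farrukh free within 09:00–18:30: 10:30–10:55, 11:45–12:55, 13:10–14:30, 14:45–15:40, 16:50–18:30.
Hassan free within 09:00–18:30: 10:40–15:15, 16:20–16:30, 16:45–17:45.
Farrukh ∩ Hassan: 10:40–10:55, 11:45–12:55, 13:10–14:30, 14:45–15:15, 16:50–17:45.
Farrukh ∩ Hassan ∩ Alice: 10:40–10:55, 12:15–12:55, 13:10–14:30, 14:55–15:15, 16:50–17:45.
Farrukh ∩ Hassan ∩ Alice ∩ Sven: 10:40–10:55, 12:15–12:55, 13:10–14:30.
Restricted to 10:20–18:15: 10:40–10:55, 12:15–12:55, 13:10–14:30.
Common window lengths: 15, 40, 80 min; longest is 80.

80 minutes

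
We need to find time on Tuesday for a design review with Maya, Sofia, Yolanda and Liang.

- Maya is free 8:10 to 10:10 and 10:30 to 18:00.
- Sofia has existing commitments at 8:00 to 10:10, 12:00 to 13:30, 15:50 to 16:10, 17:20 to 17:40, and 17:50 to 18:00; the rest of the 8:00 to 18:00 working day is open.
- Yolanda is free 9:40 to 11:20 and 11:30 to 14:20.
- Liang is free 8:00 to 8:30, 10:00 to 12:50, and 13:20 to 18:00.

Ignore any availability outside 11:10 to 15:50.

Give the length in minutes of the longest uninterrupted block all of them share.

Sofia free within 08:00–18:00: 10:10–12:00, 13:30–15:50, 16:10–17:20, 17:40–17:50.
Maya ∩ Sofia: 10:30–12:00, 13:30–15:50, 16:10–17:20, 17:40–17:50.
Maya ∩ Sofia ∩ Yolanda: 10:30–11:20, 11:30–12:00, 13:30–14:20.
Maya ∩ Sofia ∩ Yolanda ∩ Liang: 10:30–11:20, 11:30–12:00, 13:30–14:20.
Restricted to 11:10–15:50: 11:10–11:20, 11:30–12:00, 13:30–14:20.
Common window lengths: 10, 30, 50 min; longest is 50.

50 minutes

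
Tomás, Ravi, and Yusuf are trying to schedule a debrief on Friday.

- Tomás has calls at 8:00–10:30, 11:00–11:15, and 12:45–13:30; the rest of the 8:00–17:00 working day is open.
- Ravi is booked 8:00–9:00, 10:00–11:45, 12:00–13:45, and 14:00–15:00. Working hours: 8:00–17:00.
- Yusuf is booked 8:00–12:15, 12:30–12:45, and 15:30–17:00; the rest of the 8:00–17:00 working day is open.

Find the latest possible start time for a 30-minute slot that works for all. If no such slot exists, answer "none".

15:00

Tomás free within 08:00–17:00: 10:30–11:00, 11:15–12:45, 13:30–17:00.
Ravi free within 08:00–17:00: 09:00–10:00, 11:45–12:00, 13:45–14:00, 15:00–17:00.
Yusuf free within 08:00–17:00: 12:15–12:30, 12:45–15:30.
Tomás ∩ Ravi: 11:45–12:00, 13:45–14:00, 15:00–17:00.
Tomás ∩ Ravi ∩ Yusuf: 13:45–14:00, 15:00–15:30.
Windows ≥ 30 min: 15:00–15:30.
Latest start in the last window 15:00–15:30 is 15:30 − 30 min = 15:00.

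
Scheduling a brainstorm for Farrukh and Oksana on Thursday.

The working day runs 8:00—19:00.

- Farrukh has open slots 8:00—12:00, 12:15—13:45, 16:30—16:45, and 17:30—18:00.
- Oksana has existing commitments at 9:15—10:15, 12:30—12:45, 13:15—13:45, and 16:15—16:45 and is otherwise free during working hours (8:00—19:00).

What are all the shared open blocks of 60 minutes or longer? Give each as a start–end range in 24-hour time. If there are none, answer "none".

Oksana free within 08:00–19:00: 08:00–09:15, 10:15–12:30, 12:45–13:15, 13:45–16:15, 16:45–19:00.
Farrukh ∩ Oksana: 08:00–09:15, 10:15–12:00, 12:15–12:30, 12:45–13:15, 17:30–18:00.
Windows ≥ 60 min: 08:00–09:15, 10:15–12:00.

08:00–09:15, 10:15–12:00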